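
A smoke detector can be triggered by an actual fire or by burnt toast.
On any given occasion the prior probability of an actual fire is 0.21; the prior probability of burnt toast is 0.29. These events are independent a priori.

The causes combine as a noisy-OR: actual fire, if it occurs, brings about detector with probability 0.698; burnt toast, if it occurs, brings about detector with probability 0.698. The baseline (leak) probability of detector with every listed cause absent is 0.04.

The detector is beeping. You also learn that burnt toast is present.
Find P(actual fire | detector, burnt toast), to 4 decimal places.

Under noisy-OR, P(detector | causes) = 1 − (1−0.04)·∏(1−qᵢ) over the active causes.
P(detector | burnt toast) = 0.71008·0.79 + 0.912444·0.21 = 0.560963 + 0.191613 = 0.752576
The actual fire-present share is 0.912444·0.21 = 0.191613.
P(actual fire | detector, burnt toast) = 0.191613 / 0.752576 ≈ 0.2546

P(actual fire | detector, burnt toast) ≈ 0.2546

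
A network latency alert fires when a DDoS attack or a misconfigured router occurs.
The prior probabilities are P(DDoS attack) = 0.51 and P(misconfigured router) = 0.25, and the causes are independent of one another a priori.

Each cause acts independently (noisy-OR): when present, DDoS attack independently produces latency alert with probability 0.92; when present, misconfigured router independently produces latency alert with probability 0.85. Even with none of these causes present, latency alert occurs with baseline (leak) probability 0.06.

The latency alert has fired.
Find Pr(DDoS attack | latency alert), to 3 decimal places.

Pr(DDoS attack | latency alert) ≈ 0.790

Under noisy-OR, P(latency alert | causes) = 1 − (1−0.06)·∏(1−qᵢ) over the active causes.
P(latency alert) = 0.06*0.49*0.75 + 0.859*0.49*0.25 + 0.9248*0.51*0.75 + 0.98872*0.51*0.25 = 0.022050 + 0.105228 + 0.353736 + 0.126062 = 0.607076
The DDoS attack-present share is 0.353736 + 0.126062 = 0.479798.
Hence the posterior is 0.479798/0.607076 ≈ 0.790.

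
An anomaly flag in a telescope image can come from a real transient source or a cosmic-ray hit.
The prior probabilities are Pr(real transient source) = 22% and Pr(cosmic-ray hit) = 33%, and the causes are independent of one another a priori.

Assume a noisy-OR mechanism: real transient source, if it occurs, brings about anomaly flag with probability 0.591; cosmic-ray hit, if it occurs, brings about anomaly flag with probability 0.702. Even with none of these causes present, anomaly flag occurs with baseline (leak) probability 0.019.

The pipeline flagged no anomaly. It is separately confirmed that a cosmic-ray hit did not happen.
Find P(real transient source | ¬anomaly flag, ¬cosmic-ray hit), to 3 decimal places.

P(real transient source | ¬anomaly flag, ¬cosmic-ray hit) ≈ 0.103

Under noisy-OR, P(anomaly flag | causes) = 1 − (1−0.019)·∏(1−qᵢ) over the active causes.
Weight on real transient source=true, given the evidence: 0.401229*0.22 = 0.088270
Denominator P(¬anomaly flag | ¬cosmic-ray hit): 0.981*0.78 + 0.401229*0.22 = 0.853450
P(real transient source | ¬anomaly flag, ¬cosmic-ray hit) = 0.088270/0.853450 ≈ 0.103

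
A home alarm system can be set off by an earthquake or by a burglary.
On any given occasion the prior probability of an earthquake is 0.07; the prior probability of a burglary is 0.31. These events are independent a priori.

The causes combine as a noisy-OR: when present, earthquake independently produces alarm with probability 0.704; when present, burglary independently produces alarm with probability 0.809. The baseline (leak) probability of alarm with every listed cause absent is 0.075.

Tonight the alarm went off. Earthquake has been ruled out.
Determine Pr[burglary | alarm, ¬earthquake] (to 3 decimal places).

Pr[burglary | alarm, ¬earthquake] ≈ 0.831

Under noisy-OR, P(alarm | causes) = 1 − (1−0.075)·∏(1−qᵢ) over the active causes.
P(alarm | ¬earthquake) = 0.075*0.69 + 0.823325*0.31 = 0.051750 + 0.255231 = 0.306981
The burglary-present share is 0.823325*0.31 = 0.255231.
P(burglary | alarm, ¬earthquake) = 0.255231 / 0.306981 ≈ 0.831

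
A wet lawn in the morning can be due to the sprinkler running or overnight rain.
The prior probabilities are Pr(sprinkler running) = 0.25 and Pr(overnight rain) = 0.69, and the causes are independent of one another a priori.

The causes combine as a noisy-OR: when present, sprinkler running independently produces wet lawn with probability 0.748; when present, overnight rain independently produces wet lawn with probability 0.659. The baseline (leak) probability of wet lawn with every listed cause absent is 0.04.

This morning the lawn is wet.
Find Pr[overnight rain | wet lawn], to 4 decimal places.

Pr[overnight rain | wet lawn] ≈ 0.8815

Under noisy-OR, P(wet lawn | causes) = 1 − (1−0.04)·∏(1−qᵢ) over the active causes.
P(wet lawn) = 0.04*0.75*0.31 + 0.67264*0.75*0.69 + 0.75808*0.25*0.31 + 0.917505*0.25*0.69 = 0.009300 + 0.348091 + 0.058751 + 0.158270 = 0.574412
Of this, 0.506361 comes from 0.348091 + 0.158270 (the overnight rain=true cases).
So P(overnight rain | wet lawn) = 0.506361/0.574412 ≈ 0.8815.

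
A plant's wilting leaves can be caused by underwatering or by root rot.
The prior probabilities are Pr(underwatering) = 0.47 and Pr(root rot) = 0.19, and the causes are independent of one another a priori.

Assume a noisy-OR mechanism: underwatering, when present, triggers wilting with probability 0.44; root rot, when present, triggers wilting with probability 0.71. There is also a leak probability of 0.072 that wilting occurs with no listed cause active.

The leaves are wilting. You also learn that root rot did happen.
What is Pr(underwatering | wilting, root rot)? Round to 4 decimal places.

Pr(underwatering | wilting, root rot) ≈ 0.5075

Under noisy-OR, P(wilting | causes) = 1 − (1−0.072)·∏(1−qᵢ) over the active causes.
P(wilting | root rot) = 0.73088·0.53 + 0.849293·0.47 = 0.387366 + 0.399168 = 0.786534
The underwatering-present share is 0.849293·0.47 = 0.399168.
P(underwatering | wilting, root rot) = 0.399168 / 0.786534 ≈ 0.5075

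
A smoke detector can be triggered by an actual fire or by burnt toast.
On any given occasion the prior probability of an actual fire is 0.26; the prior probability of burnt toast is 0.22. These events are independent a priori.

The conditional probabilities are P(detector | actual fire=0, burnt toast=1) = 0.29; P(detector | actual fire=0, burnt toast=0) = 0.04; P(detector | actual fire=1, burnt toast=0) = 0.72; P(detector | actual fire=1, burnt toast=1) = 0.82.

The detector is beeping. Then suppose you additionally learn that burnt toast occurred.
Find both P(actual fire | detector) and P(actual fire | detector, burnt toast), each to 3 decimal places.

P(actual fire | detector) ≈ 0.733; P(actual fire | detector, burnt toast) ≈ 0.498

Numerator (weight on configurations with actual fire): 0.146016 + 0.046904 = 0.192920
Normalizer over all consistent configurations: 0.04·0.74·0.78 + 0.29·0.74·0.22 + 0.72·0.26·0.78 + 0.82·0.26·0.22 = 0.263220
P(actual fire | detector) = 0.192920/0.263220 ≈ 0.733

Now condition on the additional information:
By total probability over both values of actual fire:
  P(detector | burnt toast) = 0.29*0.74 + 0.82*0.26
        = 0.214600 + 0.213200 = 0.427800
The terms with actual fire present sum to 0.213200, so
  P(actual fire | detector, burnt toast) = 0.213200 / 0.427800 ≈ 0.498
Conditioning on burnt toast lowers the posterior on actual fire: the classic explaining-away effect in a common-effect structure.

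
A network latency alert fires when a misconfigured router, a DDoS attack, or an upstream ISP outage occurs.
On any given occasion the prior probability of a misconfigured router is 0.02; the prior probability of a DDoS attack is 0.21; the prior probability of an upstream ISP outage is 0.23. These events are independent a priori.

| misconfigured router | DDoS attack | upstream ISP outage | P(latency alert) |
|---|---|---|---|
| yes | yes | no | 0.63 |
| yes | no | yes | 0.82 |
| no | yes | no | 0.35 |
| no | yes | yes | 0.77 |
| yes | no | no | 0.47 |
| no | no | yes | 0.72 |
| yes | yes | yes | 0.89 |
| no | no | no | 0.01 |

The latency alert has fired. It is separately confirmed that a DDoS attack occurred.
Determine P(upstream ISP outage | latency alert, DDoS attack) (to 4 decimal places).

P(upstream ISP outage | latency alert, DDoS attack) ≈ 0.3935

By total probability over the 4 (misconfigured router, upstream ISP outage) configurations:
  P(latency alert | DDoS attack) = 0.35*0.98*0.77 + 0.77*0.98*0.23 + 0.63*0.02*0.77 + 0.89*0.02*0.23
        = 0.264110 + 0.173558 + 0.009702 + 0.004094 = 0.451464
Configurations with upstream ISP outage contribute 0.177652, so
  P(upstream ISP outage | latency alert, DDoS attack) = 0.177652 / 0.451464 ≈ 0.3935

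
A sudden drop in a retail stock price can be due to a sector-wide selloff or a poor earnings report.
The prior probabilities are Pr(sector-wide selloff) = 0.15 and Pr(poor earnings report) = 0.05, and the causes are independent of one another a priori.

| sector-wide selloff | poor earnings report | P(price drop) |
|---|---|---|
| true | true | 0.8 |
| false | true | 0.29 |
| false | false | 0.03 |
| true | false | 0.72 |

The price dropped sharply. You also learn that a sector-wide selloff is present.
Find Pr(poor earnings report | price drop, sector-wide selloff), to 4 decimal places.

Weight on poor earnings report=true, given the evidence: 0.8*0.05 = 0.040000
The normalizing constant is 0.72*0.95 + 0.8*0.05 = 0.724000
Posterior = 0.040000 / 0.724000 ≈ 0.0552

Pr(poor earnings report | price drop, sector-wide selloff) ≈ 0.0552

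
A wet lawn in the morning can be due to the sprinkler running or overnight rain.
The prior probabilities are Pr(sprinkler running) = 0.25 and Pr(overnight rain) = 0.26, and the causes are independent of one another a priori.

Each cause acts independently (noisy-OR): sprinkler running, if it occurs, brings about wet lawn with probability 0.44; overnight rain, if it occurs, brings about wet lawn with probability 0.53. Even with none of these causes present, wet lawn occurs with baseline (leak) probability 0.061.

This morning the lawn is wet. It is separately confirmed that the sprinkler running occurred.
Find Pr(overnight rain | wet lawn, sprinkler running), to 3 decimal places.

Pr(overnight rain | wet lawn, sprinkler running) ≈ 0.358

Under noisy-OR, P(wet lawn | causes) = 1 − (1−0.061)·∏(1−qᵢ) over the active causes.
Numerator (weight on configurations with overnight rain): 0.752855×0.26 = 0.195742
Normalizer over all consistent configurations: 0.47416×0.74 + 0.752855×0.26 = 0.546620
P(overnight rain | wet lawn, sprinkler running) = 0.195742/0.546620 ≈ 0.358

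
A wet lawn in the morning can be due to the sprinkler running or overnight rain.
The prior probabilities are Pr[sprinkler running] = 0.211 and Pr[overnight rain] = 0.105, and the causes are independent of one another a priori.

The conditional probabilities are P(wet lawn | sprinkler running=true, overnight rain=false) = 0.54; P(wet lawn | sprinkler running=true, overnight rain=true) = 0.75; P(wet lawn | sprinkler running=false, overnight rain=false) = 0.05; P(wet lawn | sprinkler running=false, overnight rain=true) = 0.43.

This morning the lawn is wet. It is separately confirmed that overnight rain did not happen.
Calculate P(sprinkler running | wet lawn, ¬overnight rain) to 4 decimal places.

P(sprinkler running | wet lawn, ¬overnight rain) ≈ 0.7428

Sum P(wet lawn|·) weighted by the priors over both values of sprinkler running:
  P(wet lawn | ¬overnight rain) = 0.05×0.789 + 0.54×0.211
        = 0.039450 + 0.113940 = 0.153390
Configurations with sprinkler running contribute 0.113940, so
  P(sprinkler running | wet lawn, ¬overnight rain) = 0.113940 / 0.153390 ≈ 0.7428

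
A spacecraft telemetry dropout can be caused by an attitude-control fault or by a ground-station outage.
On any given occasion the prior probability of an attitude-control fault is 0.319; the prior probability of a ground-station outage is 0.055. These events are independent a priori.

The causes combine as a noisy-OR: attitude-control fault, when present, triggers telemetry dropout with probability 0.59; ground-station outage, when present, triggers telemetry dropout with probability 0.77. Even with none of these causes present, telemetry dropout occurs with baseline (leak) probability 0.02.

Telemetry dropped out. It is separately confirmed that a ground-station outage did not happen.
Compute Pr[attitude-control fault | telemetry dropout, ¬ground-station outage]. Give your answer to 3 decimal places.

Pr[attitude-control fault | telemetry dropout, ¬ground-station outage] ≈ 0.933

Under noisy-OR, P(telemetry dropout | causes) = 1 − (1−0.02)·∏(1−qᵢ) over the active causes.
Numerator (weight on configurations with attitude-control fault): 0.5982*0.319 = 0.190826
Normalizer over all consistent configurations: 0.02*0.681 + 0.5982*0.319 = 0.204446
P(attitude-control fault | telemetry dropout, ¬ground-station outage) = 0.190826/0.204446 ≈ 0.933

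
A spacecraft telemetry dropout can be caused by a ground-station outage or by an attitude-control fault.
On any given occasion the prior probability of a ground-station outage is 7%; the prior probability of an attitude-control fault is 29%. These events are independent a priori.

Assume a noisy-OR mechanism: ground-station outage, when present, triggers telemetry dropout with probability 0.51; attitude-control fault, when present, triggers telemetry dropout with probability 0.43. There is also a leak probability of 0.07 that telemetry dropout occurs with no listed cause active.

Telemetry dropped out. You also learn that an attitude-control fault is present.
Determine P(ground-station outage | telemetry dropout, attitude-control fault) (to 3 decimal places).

P(ground-station outage | telemetry dropout, attitude-control fault) ≈ 0.106

Under noisy-OR, P(telemetry dropout | causes) = 1 − (1−0.07)·∏(1−qᵢ) over the active causes.
Numerator (weight on configurations with ground-station outage): 0.740251·0.07 = 0.051818
The normalizing constant is 0.4699·0.93 + 0.740251·0.07 = 0.488825
P(ground-station outage | telemetry dropout, attitude-control fault) = 0.051818/0.488825 ≈ 0.106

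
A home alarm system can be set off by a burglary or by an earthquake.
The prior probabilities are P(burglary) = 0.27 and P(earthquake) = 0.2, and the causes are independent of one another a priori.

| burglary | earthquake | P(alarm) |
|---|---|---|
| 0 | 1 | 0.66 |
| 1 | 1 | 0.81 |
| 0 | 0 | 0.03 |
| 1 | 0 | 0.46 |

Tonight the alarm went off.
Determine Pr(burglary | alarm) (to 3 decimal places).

P(alarm) = 0.03×0.73×0.8 + 0.66×0.73×0.2 + 0.46×0.27×0.8 + 0.81×0.27×0.2 = 0.017520 + 0.096360 + 0.099360 + 0.043740 = 0.256980
The burglary-present share is 0.099360 + 0.043740 = 0.143100.
Hence the posterior is 0.143100/0.256980 ≈ 0.557.

Pr(burglary | alarm) ≈ 0.557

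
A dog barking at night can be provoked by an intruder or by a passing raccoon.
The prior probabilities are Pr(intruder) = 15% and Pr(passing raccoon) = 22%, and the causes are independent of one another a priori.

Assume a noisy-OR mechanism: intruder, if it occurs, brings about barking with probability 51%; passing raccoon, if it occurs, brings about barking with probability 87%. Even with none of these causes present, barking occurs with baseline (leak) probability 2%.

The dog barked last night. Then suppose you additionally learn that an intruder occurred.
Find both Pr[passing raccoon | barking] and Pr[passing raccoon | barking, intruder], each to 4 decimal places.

Pr[passing raccoon | barking] ≈ 0.7238; Pr[passing raccoon | barking, intruder] ≈ 0.3372

Under noisy-OR, P(barking | causes) = 1 − (1−0.02)·∏(1−qᵢ) over the active causes.
By total probability over the 4 (intruder, passing raccoon) configurations:
  P(barking) = 0.02×0.85×0.78 + 0.8726×0.85×0.22 + 0.5198×0.15×0.78 + 0.937574×0.15×0.22
        = 0.013260 + 0.163176 + 0.060817 + 0.030940 = 0.268193
The terms with passing raccoon present sum to 0.194116, so
  P(passing raccoon | barking) = 0.194116 / 0.268193 ≈ 0.7238

Now also conditioning on intruder=true:
P(barking | intruder) = 0.5198×0.78 + 0.937574×0.22 = 0.405444 + 0.206266 = 0.611710
The passing raccoon-present share is 0.937574×0.22 = 0.206266.
Hence the posterior is 0.206266/0.611710 ≈ 0.3372.
This is intercausal reasoning (explaining away): once intruder accounts for the barking, passing raccoon becomes less likely.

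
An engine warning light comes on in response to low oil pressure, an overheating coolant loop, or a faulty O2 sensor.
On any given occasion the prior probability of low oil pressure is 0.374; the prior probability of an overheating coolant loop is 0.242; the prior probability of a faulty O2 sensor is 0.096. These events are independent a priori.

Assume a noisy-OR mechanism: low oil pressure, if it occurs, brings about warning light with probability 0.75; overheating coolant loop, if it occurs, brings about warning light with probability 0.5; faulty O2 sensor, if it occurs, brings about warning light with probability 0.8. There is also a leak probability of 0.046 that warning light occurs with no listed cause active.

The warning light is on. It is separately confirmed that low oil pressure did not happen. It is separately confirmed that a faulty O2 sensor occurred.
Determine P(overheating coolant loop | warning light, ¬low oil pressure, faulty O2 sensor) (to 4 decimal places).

Under noisy-OR, P(warning light | causes) = 1 − (1−0.046)·∏(1−qᵢ) over the active causes.
P(warning light | ¬low oil pressure, faulty O2 sensor) = 0.8092×0.758 + 0.9046×0.242 = 0.613374 + 0.218913 = 0.832287
Of this, 0.218913 comes from 0.9046×0.242 (the overheating coolant loop=true cases).
Hence the posterior is 0.218913/0.832287 ≈ 0.2630.

P(overheating coolant loop | warning light, ¬low oil pressure, faulty O2 sensor) ≈ 0.2630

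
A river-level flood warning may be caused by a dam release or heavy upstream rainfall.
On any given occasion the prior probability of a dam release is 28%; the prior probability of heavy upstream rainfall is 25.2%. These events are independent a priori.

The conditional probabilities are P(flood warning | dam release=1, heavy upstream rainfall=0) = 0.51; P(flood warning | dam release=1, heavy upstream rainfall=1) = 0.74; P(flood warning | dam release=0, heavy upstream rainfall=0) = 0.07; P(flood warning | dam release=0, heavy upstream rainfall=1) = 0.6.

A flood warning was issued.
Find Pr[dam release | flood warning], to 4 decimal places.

Pr[dam release | flood warning] ≈ 0.5204

P(flood warning) = 0.07·0.72·0.748 + 0.6·0.72·0.252 + 0.51·0.28·0.748 + 0.74·0.28·0.252 = 0.037699 + 0.108864 + 0.106814 + 0.052214 = 0.305591
Restricting to configurations with dam release present: 0.106814 + 0.052214 = 0.159028.
P(dam release | flood warning) = 0.159028 / 0.305591 ≈ 0.5204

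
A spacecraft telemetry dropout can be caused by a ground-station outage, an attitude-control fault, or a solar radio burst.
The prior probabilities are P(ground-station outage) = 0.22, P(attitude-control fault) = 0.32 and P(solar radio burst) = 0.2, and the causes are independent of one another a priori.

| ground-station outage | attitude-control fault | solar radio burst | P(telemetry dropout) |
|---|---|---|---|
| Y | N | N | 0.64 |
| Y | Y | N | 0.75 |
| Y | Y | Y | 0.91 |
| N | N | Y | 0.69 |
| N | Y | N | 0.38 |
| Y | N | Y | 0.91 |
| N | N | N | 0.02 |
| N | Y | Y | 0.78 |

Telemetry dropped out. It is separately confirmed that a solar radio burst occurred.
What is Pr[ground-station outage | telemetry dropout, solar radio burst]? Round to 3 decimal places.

Pr[ground-station outage | telemetry dropout, solar radio burst] ≈ 0.263

Numerator (weight on configurations with ground-station outage): 0.136136 + 0.064064 = 0.200200
Denominator P(telemetry dropout | solar radio burst): 0.69·0.78·0.68 + 0.78·0.78·0.32 + 0.91·0.22·0.68 + 0.91·0.22·0.32 = 0.760864
Posterior = 0.200200 / 0.760864 ≈ 0.263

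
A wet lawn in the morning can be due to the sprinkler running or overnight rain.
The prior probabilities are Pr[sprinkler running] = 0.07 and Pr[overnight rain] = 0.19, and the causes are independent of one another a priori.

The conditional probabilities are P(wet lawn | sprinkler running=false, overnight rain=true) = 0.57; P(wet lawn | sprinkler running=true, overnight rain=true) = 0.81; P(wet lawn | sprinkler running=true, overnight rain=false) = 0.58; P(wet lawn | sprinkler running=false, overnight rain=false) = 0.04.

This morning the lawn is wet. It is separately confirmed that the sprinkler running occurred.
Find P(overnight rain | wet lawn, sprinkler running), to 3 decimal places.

P(overnight rain | wet lawn, sprinkler running) ≈ 0.247

Sum P(wet lawn|·) weighted by the priors over both values of overnight rain:
  P(wet lawn | sprinkler running) = 0.58·0.81 + 0.81·0.19
        = 0.469800 + 0.153900 = 0.623700
Keeping only the overnight rain-present terms gives 0.153900, so
  P(overnight rain | wet lawn, sprinkler running) = 0.153900 / 0.623700 ≈ 0.247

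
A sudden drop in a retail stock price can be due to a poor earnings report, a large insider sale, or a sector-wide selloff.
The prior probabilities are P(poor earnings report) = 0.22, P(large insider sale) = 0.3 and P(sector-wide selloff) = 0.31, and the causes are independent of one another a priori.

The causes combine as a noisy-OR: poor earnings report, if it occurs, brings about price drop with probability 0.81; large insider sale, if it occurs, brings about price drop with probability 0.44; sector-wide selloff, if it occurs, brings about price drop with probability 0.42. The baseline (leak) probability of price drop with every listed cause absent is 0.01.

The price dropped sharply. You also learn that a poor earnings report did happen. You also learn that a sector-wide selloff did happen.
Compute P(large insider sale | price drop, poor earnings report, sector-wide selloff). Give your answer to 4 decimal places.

P(large insider sale | price drop, poor earnings report, sector-wide selloff) ≈ 0.3111

Under noisy-OR, P(price drop | causes) = 1 − (1−0.01)·∏(1−qᵢ) over the active causes.
By total probability over both values of large insider sale:
  P(price drop | poor earnings report, sector-wide selloff) = 0.890902·0.7 + 0.938905·0.3
        = 0.623631 + 0.281671 = 0.905302
Keeping only the large insider sale-present terms gives 0.281671, so
  P(large insider sale | price drop, poor earnings report, sector-wide selloff) = 0.281671 / 0.905302 ≈ 0.3111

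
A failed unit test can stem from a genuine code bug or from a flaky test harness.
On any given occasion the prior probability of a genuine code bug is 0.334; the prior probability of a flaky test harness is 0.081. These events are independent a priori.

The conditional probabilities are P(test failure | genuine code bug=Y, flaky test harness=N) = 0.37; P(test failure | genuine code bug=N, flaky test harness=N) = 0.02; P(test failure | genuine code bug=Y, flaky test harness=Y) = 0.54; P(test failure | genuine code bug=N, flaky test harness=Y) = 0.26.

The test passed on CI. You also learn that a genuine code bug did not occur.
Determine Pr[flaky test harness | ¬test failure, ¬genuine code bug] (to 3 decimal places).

Pr[flaky test harness | ¬test failure, ¬genuine code bug] ≈ 0.062

P(¬test failure | ¬genuine code bug) = 0.98*0.919 + 0.74*0.081 = 0.900620 + 0.059940 = 0.960560
Restricting to configurations with flaky test harness present: 0.74*0.081 = 0.059940.
So P(flaky test harness | ¬test failure, ¬genuine code bug) = 0.059940/0.960560 ≈ 0.062.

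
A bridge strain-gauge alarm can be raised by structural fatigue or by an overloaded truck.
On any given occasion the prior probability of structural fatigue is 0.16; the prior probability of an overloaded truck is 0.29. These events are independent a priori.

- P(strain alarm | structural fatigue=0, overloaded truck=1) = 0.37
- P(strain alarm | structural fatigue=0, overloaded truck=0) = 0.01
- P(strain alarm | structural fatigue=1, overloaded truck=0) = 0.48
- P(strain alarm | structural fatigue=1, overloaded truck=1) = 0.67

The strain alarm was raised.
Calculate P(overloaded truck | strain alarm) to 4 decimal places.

For the numerator, keep only overloaded truck=true terms: 0.090132 + 0.031088 = 0.121220
Normalizer over all consistent configurations: 0.01*0.84*0.71 + 0.37*0.84*0.29 + 0.48*0.16*0.71 + 0.67*0.16*0.29 = 0.181712
Posterior = 0.121220 / 0.181712 ≈ 0.6671

P(overloaded truck | strain alarm) ≈ 0.6671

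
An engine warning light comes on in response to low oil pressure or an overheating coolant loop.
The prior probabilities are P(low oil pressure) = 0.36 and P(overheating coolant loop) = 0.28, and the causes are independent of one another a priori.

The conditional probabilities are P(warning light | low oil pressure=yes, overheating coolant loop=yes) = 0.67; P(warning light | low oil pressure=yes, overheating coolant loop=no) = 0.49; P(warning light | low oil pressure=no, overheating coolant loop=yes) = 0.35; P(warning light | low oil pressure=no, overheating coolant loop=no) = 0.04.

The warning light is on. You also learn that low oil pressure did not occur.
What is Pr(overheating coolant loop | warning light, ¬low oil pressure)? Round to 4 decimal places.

Pr(overheating coolant loop | warning light, ¬low oil pressure) ≈ 0.7729

P(warning light | ¬low oil pressure) = 0.04*0.72 + 0.35*0.28 = 0.028800 + 0.098000 = 0.126800
Of this, 0.098000 comes from 0.35*0.28 (the overheating coolant loop=true cases).
P(overheating coolant loop | warning light, ¬low oil pressure) = 0.098000 / 0.126800 ≈ 0.7729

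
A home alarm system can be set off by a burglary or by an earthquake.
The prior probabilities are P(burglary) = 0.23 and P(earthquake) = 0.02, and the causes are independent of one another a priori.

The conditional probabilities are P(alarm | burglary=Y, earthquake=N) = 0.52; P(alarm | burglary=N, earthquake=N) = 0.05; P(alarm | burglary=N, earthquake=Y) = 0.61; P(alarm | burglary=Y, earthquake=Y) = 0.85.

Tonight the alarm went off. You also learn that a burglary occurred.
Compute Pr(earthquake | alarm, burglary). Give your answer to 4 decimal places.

Numerator (weight on configurations with earthquake): 0.85·0.02 = 0.017000
Denominator P(alarm | burglary): 0.52·0.98 + 0.85·0.02 = 0.526600
Posterior = 0.017000 / 0.526600 ≈ 0.0323

Pr(earthquake | alarm, burglary) ≈ 0.0323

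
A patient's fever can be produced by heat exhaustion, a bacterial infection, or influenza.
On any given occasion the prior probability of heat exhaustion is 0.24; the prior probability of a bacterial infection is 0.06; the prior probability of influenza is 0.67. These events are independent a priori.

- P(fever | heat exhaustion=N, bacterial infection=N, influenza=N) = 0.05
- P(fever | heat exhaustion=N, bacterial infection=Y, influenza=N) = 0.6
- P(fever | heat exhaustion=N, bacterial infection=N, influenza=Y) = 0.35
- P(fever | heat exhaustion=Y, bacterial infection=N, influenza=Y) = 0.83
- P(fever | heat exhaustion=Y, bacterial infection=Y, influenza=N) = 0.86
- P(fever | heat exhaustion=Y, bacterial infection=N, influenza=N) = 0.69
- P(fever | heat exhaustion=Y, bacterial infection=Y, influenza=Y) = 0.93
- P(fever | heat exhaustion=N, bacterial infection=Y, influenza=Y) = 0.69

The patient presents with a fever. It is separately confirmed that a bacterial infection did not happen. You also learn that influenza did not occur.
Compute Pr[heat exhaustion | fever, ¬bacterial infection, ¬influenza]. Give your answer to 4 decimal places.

Pr[heat exhaustion | fever, ¬bacterial infection, ¬influenza] ≈ 0.8134

P(fever | ¬bacterial infection, ¬influenza) = 0.05·0.76 + 0.69·0.24 = 0.038000 + 0.165600 = 0.203600
The heat exhaustion-present share is 0.69·0.24 = 0.165600.
So P(heat exhaustion | fever, ¬bacterial infection, ¬influenza) = 0.165600/0.203600 ≈ 0.8134.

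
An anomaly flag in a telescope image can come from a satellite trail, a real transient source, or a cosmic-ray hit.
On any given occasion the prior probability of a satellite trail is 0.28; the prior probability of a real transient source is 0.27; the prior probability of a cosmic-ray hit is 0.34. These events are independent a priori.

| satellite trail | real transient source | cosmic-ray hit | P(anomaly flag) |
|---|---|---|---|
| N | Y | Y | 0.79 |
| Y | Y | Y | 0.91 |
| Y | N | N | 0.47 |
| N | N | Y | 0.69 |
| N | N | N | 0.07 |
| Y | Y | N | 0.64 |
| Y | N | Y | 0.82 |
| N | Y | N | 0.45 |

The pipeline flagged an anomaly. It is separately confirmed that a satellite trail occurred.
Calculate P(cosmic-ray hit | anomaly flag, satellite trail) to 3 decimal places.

P(cosmic-ray hit | anomaly flag, satellite trail) ≈ 0.457

By total probability over the 4 (real transient source, cosmic-ray hit) configurations:
  P(anomaly flag | satellite trail) = 0.47·0.73·0.66 + 0.82·0.73·0.34 + 0.64·0.27·0.66 + 0.91·0.27·0.34
        = 0.226446 + 0.203524 + 0.114048 + 0.083538 = 0.627556
Configurations with cosmic-ray hit contribute 0.287062, so
  P(cosmic-ray hit | anomaly flag, satellite trail) = 0.287062 / 0.627556 ≈ 0.457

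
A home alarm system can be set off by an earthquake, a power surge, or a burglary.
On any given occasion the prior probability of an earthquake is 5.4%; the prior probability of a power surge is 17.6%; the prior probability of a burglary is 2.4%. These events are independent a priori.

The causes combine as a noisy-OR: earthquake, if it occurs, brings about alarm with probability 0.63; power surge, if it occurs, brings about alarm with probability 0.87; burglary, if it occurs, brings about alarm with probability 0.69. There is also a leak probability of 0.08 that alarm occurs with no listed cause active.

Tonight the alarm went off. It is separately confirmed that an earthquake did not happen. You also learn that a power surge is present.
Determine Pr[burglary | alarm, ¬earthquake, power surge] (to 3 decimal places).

Pr[burglary | alarm, ¬earthquake, power surge] ≈ 0.026

Under noisy-OR, P(alarm | causes) = 1 − (1−0.08)·∏(1−qᵢ) over the active causes.
Sum P(alarm|·) weighted by the priors over both values of burglary:
  P(alarm | ¬earthquake, power surge) = 0.8804·0.976 + 0.962924·0.024
        = 0.859270 + 0.023110 = 0.882380
Configurations with burglary contribute 0.023110, so
  P(burglary | alarm, ¬earthquake, power surge) = 0.023110 / 0.882380 ≈ 0.026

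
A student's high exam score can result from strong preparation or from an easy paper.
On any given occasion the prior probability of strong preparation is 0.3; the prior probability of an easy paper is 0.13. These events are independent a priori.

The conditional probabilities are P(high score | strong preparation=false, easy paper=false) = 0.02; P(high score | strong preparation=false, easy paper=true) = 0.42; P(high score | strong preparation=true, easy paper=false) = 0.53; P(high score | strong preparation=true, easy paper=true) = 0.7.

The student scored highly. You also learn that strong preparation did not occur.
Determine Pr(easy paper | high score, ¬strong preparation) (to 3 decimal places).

For the numerator, keep only easy paper=true terms: 0.42·0.13 = 0.054600
The normalizing constant is 0.02·0.87 + 0.42·0.13 = 0.072000
Posterior = 0.054600 / 0.072000 ≈ 0.758

Pr(easy paper | high score, ¬strong preparation) ≈ 0.758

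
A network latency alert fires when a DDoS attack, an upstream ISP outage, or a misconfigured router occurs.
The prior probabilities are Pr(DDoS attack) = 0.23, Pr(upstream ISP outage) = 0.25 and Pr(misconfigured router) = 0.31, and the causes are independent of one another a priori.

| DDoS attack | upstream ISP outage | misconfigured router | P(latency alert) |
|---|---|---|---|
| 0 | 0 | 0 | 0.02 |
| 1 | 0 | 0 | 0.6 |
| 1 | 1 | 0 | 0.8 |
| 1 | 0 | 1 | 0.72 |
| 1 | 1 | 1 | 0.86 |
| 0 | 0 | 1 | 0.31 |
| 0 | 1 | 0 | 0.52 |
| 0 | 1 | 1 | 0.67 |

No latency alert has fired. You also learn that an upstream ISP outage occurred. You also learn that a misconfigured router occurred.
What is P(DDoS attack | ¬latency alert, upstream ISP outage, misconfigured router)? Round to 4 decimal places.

P(¬latency alert | upstream ISP outage, misconfigured router) = 0.33*0.77 + 0.14*0.23 = 0.254100 + 0.032200 = 0.286300
The DDoS attack-present share is 0.14*0.23 = 0.032200.
So P(DDoS attack | ¬latency alert, upstream ISP outage, misconfigured router) = 0.032200/0.286300 ≈ 0.1125.

P(DDoS attack | ¬latency alert, upstream ISP outage, misconfigured router) ≈ 0.1125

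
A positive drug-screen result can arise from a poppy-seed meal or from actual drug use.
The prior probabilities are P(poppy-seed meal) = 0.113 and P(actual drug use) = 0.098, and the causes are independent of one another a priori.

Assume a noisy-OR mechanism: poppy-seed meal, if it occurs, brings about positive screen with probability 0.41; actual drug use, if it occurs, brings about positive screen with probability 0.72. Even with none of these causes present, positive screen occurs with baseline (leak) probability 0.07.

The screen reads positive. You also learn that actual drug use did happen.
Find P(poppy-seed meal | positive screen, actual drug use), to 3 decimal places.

P(poppy-seed meal | positive screen, actual drug use) ≈ 0.127

Under noisy-OR, P(positive screen | causes) = 1 − (1−0.07)·∏(1−qᵢ) over the active causes.
P(positive screen | actual drug use) = 0.7396*0.887 + 0.846364*0.113 = 0.656025 + 0.095639 = 0.751664
The poppy-seed meal-present share is 0.846364*0.113 = 0.095639.
So P(poppy-seed meal | positive screen, actual drug use) = 0.095639/0.751664 ≈ 0.127.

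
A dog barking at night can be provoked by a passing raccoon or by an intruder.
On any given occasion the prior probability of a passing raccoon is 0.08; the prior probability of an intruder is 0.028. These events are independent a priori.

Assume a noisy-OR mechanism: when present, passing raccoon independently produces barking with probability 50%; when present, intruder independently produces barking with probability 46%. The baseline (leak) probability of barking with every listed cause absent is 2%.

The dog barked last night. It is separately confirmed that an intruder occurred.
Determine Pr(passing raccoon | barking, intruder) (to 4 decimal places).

Pr(passing raccoon | barking, intruder) ≈ 0.1196

Under noisy-OR, P(barking | causes) = 1 − (1−0.02)·∏(1−qᵢ) over the active causes.
For the numerator, keep only passing raccoon=true terms: 0.7354×0.08 = 0.058832
The normalizing constant is 0.4708×0.92 + 0.7354×0.08 = 0.491968
Posterior = 0.058832 / 0.491968 ≈ 0.1196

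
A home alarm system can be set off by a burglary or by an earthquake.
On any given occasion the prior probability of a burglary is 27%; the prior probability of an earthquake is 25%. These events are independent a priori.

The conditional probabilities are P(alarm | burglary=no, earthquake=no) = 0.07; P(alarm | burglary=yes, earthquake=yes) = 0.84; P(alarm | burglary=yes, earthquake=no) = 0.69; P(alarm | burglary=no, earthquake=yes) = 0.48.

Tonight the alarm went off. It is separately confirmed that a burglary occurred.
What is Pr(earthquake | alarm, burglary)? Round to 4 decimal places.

P(alarm | burglary) = 0.69*0.75 + 0.84*0.25 = 0.517500 + 0.210000 = 0.727500
The earthquake-present share is 0.84*0.25 = 0.210000.
P(earthquake | alarm, burglary) = 0.210000 / 0.727500 ≈ 0.2887

Pr(earthquake | alarm, burglary) ≈ 0.2887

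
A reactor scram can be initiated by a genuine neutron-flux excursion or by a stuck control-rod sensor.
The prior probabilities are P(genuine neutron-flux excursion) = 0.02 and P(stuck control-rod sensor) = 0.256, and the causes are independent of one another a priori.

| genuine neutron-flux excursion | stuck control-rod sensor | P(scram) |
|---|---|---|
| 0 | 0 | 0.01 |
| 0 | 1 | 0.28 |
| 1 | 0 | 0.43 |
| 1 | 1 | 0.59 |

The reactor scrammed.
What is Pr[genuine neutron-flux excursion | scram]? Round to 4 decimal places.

Pr[genuine neutron-flux excursion | scram] ≈ 0.1083

By total probability over the 4 (genuine neutron-flux excursion, stuck control-rod sensor) configurations:
  P(scram) = 0.01*0.98*0.744 + 0.28*0.98*0.256 + 0.43*0.02*0.744 + 0.59*0.02*0.256
        = 0.007291 + 0.070246 + 0.006398 + 0.003021 = 0.086956
Configurations with genuine neutron-flux excursion contribute 0.009419, so
  P(genuine neutron-flux excursion | scram) = 0.009419 / 0.086956 ≈ 0.1083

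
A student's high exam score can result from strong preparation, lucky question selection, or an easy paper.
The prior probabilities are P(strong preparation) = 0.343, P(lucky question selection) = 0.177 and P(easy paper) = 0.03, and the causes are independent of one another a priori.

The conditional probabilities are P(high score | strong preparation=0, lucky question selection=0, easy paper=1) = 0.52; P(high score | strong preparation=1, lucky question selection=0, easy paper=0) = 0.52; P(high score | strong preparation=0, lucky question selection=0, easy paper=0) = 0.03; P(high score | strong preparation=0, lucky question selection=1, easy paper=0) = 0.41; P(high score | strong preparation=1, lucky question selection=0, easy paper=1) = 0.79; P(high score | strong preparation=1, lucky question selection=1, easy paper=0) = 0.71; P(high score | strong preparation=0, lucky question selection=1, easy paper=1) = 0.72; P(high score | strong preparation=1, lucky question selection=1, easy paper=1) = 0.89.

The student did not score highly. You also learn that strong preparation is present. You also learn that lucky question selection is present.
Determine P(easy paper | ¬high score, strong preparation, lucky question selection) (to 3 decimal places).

P(easy paper | ¬high score, strong preparation, lucky question selection) ≈ 0.012

Weight on easy paper=true, given the evidence: 0.11·0.03 = 0.003300
Normalizer over all consistent configurations: 0.29·0.97 + 0.11·0.03 = 0.284600
P(easy paper | ¬high score, strong preparation, lucky question selection) = 0.003300/0.284600 ≈ 0.012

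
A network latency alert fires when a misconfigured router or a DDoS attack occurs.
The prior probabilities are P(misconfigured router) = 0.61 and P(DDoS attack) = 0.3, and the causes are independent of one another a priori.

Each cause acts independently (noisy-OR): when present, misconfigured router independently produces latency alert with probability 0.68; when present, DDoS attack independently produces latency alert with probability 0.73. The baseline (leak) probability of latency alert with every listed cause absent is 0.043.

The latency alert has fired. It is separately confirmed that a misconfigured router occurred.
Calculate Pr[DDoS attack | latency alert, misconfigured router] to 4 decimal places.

Pr[DDoS attack | latency alert, misconfigured router] ≈ 0.3617

Under noisy-OR, P(latency alert | causes) = 1 − (1−0.043)·∏(1−qᵢ) over the active causes.
Enumerate both values of DDoS attack and weight by the priors:
  P(latency alert | misconfigured router) = 0.69376·0.7 + 0.917315·0.3
        = 0.485632 + 0.275195 = 0.760827
The terms with DDoS attack present sum to 0.275195, so
  P(DDoS attack | latency alert, misconfigured router) = 0.275195 / 0.760827 ≈ 0.3617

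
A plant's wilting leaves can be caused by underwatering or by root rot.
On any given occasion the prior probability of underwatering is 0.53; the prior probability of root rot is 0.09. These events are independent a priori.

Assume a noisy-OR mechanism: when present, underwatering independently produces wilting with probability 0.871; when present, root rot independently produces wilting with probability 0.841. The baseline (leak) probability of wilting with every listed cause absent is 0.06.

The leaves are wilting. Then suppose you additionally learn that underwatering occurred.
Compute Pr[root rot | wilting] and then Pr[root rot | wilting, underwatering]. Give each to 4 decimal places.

Under noisy-OR, P(wilting | causes) = 1 − (1−0.06)·∏(1−qᵢ) over the active causes.
By total probability over the 4 (underwatering, root rot) configurations:
  P(wilting) = 0.06·0.47·0.91 + 0.85054·0.47·0.09 + 0.87874·0.53·0.91 + 0.98072·0.53·0.09
        = 0.025662 + 0.035978 + 0.423816 + 0.046780 = 0.532236
Keeping only the root rot-present terms gives 0.082758, so
  P(root rot | wilting) = 0.082758 / 0.532236 ≈ 0.1555

Now condition on the additional information:
For the numerator, keep only root rot=true terms: 0.98072*0.09 = 0.088265
The normalizing constant is 0.87874*0.91 + 0.98072*0.09 = 0.887918
P(root rot | wilting, underwatering) = 0.088265/0.887918 ≈ 0.0994

Pr[root rot | wilting] ≈ 0.1555; Pr[root rot | wilting, underwatering] ≈ 0.0994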